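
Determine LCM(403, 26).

806

403 = 13 · 31; 26 = 2 · 13
max exponents: 2 · 13 · 31 = 806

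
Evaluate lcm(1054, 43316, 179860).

lcm(1054, 43316) = 1054·43316/gcd = 45655064/34 = 1342796
lcm(1342796, 179860) = 1342796·179860/gcd = 241515288560/68 = 3551695420

3551695420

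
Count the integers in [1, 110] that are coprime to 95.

84

Prime factors of 95: 5, 19. Count integers ≤ 110 divisible by none of them.
By inclusion–exclusion: 110 − ⌊110/5⌋ − ⌊110/19⌋ + ⌊110/95⌋ = 84.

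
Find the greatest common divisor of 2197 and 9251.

Euclid: 9251 = 4·2197 + 463; 2197 = 4·463 + 345; 463 = 1·345 + 118; 345 = 2·118 + 109; 118 = 1·109 + 9; 109 = 12·9 + 1; 9 = 9·1 + 0. Last nonzero remainder: 1.

1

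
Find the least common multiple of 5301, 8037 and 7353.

10713321

5301 = 3² · 19 · 31; 8037 = 3² · 19 · 47; 7353 = 3² · 19 · 43
lcm takes max exponent of each prime: 3² · 19 · 31 · 43 · 47 = 10713321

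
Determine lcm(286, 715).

1430

286 = 2 · 11 · 13; 715 = 5 · 11 · 13
max exponents: 2 · 5 · 11 · 13 = 1430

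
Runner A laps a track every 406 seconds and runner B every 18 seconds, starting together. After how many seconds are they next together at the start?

gcd first: 406 = 22·18 + 10; 18 = 1·10 + 8; 10 = 1·8 + 2; 8 = 4·2 + 0 → gcd = 2
lcm = 406·18/gcd = 7308/2 = 3654

3654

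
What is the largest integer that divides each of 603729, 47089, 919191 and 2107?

49

603729 = 3² · 7² · 37²; 47089 = 7² · 31²; 919191 = 3 · 7² · 13² · 37; 2107 = 7² · 43
gcd takes min exponent of each prime: 7² = 49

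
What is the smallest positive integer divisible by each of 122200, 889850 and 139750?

lcm(122200, 889850) = 122200·889850/gcd = 108739670000/650 = 167291800
lcm(167291800, 139750) = 167291800·139750/gcd = 23379029050000/650 = 35967737000

35967737000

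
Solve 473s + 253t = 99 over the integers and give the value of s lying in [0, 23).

Euclid: 473 = 1·253 + 220; 253 = 1·220 + 33; 220 = 6·33 + 22; 33 = 1·22 + 11; 22 = 2·11 + 0 → gcd = 11; 99 = 11·9.
Back-substitution yields 473·(-8) + 253·(15) = 11, so one solution is s = -8·9 = -72, t = 15·9 = 135.
Solutions in s differ by 253/11 = 23; the one in [0, 23) is -72 mod 23 = 20.

20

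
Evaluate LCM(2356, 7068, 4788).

2356 = 2² · 19 · 31; 7068 = 2² · 3 · 19 · 31; 4788 = 2² · 3² · 7 · 19
lcm takes max exponent of each prime: 2² · 3² · 7 · 19 · 31 = 148428

148428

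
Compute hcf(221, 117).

Euclid: 221 = 1·117 + 104; 117 = 1·104 + 13; 104 = 8·13 + 0. Last nonzero remainder: 13.

13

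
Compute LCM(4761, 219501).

116116029

gcd first: 219501 = 46·4761 + 495; 4761 = 9·495 + 306; 495 = 1·306 + 189; 306 = 1·189 + 117; 189 = 1·117 + 72; 117 = 1·72 + 45; 72 = 1·45 + 27; 45 = 1·27 + 18; 27 = 1·18 + 9; 18 = 2·9 + 0 → gcd = 9
lcm = 4761·219501/gcd = 1045044261/9 = 116116029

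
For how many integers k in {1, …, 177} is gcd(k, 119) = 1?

119 = 7·17. Inclusion–exclusion on these primes:
177 − ⌊177/7⌋ − ⌊177/17⌋ + ⌊177/119⌋ = 143

143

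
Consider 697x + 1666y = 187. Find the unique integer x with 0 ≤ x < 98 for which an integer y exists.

17

Euclid: 1666 = 2·697 + 272; 697 = 2·272 + 153; 272 = 1·153 + 119; 153 = 1·119 + 34; 119 = 3·34 + 17; 34 = 2·17 + 0 → gcd = 17; 187 = 17·11.
Back-substitution yields 697·(-43) + 1666·(18) = 17, so one solution is x = -43·11 = -473, y = 18·11 = 198.
Solutions in x differ by 1666/17 = 98; the one in [0, 98) is -473 mod 98 = 17.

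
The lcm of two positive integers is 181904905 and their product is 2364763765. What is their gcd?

gcd·lcm = product, so gcd = 2364763765/181904905 = 13.

13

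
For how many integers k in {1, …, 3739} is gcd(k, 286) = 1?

286 = 2·11·13. Inclusion–exclusion on these primes:
3739 − ⌊3739/2⌋ − ⌊3739/11⌋ − ⌊3739/13⌋ + ⌊3739/22⌋ + ⌊3739/26⌋ + ⌊3739/143⌋ − ⌊3739/286⌋ = 1569

1569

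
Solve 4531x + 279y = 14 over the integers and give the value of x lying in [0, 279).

71

Reduce mod 279: 4531x ≡ 14 (mod 279). With g = gcd(4531, 279) = 1 dividing 14, divide through: 4531x ≡ 14 (mod 279).
Since gcd(4531, 279) = 1, x ≡ 14·(4531)⁻¹ ≡ 71 (mod 279). Smallest non-negative: 71.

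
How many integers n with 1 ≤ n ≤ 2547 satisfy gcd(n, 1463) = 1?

1463 = 7·11·19. Inclusion–exclusion on these primes:
2547 − ⌊2547/7⌋ − ⌊2547/11⌋ − ⌊2547/19⌋ + ⌊2547/77⌋ + ⌊2547/133⌋ + ⌊2547/209⌋ − ⌊2547/1463⌋ = 1882

1882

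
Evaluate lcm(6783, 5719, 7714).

16916802

6783 = 3 · 7 · 17 · 19; 5719 = 7 · 19 · 43; 7714 = 2 · 7 · 19 · 29
lcm takes max exponent of each prime: 2 · 3 · 7 · 17 · 19 · 29 · 43 = 16916802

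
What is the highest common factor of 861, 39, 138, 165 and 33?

3

gcd(861, 39): 861 = 22·39 + 3; 39 = 13·3 + 0 → 3
gcd(3, 138): 138 = 46·3 + 0 → 3
gcd(3, 165): 165 = 55·3 + 0 → 3
gcd(3, 33): 33 = 11·3 + 0 → 3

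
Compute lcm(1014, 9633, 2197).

1014 = 2 · 3 · 13²; 9633 = 3 · 13² · 19; 2197 = 13³
lcm takes max exponent of each prime: 2 · 3 · 13³ · 19 = 250458

250458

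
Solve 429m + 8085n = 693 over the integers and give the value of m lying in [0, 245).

gcd(429, 8085) = 33 (Euclid: 8085 = 18·429 + 363; 429 = 1·363 + 66; 363 = 5·66 + 33; 66 = 2·33 + 0), and 33 | 693.
Extended Euclid: 429·(-113) + 8085·(6) = 33. Scale by 21: m₀ = -2373.
General solution m = m₀ + 245t; reducing mod 245 gives m = 77 (and n = -4).

77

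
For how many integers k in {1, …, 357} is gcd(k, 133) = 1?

133 = 7·19. Inclusion–exclusion on these primes:
357 − ⌊357/7⌋ − ⌊357/19⌋ + ⌊357/133⌋ = 290

290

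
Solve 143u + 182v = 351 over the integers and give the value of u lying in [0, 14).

5

Reduce mod 182: 143u ≡ 351 (mod 182). With g = gcd(143, 182) = 13 dividing 351, divide through: 11u ≡ 27 (mod 14).
Since gcd(11, 14) = 1, u ≡ 27·(11)⁻¹ ≡ 5 (mod 14). Smallest non-negative: 5.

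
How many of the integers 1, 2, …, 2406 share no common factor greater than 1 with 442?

442 = 2·13·17. Inclusion–exclusion on these primes:
2406 − ⌊2406/2⌋ − ⌊2406/13⌋ − ⌊2406/17⌋ + ⌊2406/26⌋ + ⌊2406/34⌋ + ⌊2406/221⌋ − ⌊2406/442⌋ = 1044

1044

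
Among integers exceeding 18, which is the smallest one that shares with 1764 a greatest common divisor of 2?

22

gcd(m, 1764) = 2 forces 2 | m; write m = 2s. Then gcd(2s, 2·882) = 2·gcd(s, 882), so need gcd(s, 882) = 1.
2s > 18 gives s ≥ 10. The least s ≥ 10 coprime to 882 is 11, so m = 2·11 = 22.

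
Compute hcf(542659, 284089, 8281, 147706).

169

gcd(542659, 284089): 542659 = 1·284089 + 258570; 284089 = 1·258570 + 25519; 258570 = 10·25519 + 3380; 25519 = 7·3380 + 1859; 3380 = 1·1859 + 1521; 1859 = 1·1521 + 338; 1521 = 4·338 + 169; 338 = 2·169 + 0 → 169
gcd(169, 8281): 8281 = 49·169 + 0 → 169
gcd(169, 147706): 147706 = 874·169 + 0 → 169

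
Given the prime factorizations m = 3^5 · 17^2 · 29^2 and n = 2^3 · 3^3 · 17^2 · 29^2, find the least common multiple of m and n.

max exponent per prime: 2^3 · 3^5 · 17^2 · 29^2 = 472487256

472487256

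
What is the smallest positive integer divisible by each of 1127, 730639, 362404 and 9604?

lcm(1127, 730639) = 1127·730639/gcd = 823430153/49 = 16804697
lcm(16804697, 362404) = 16804697·362404/gcd = 6090089411588/49 = 124287539012
lcm(124287539012, 9604) = 124287539012·9604/gcd = 1193657524671248/196 = 6090089411588

6090089411588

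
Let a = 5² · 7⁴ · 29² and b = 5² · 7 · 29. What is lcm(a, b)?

50481025

max exponent per prime: 5² · 7⁴ · 29² = 50481025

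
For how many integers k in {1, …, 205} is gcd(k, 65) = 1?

Prime factors of 65: 5, 13. Count integers ≤ 205 divisible by none of them.
By inclusion–exclusion: 205 − ⌊205/5⌋ − ⌊205/13⌋ + ⌊205/65⌋ = 152.

152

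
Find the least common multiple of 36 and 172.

1548

gcd first: 172 = 4·36 + 28; 36 = 1·28 + 8; 28 = 3·8 + 4; 8 = 2·4 + 0 → gcd = 4
lcm = 36·172/gcd = 6192/4 = 1548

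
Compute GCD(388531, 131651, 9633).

388531 = 11² · 13² · 19; 131651 = 13² · 19 · 41; 9633 = 3 · 13² · 19
gcd takes min exponent of each prime: 13² · 19 = 3211

3211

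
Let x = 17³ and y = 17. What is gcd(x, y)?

17

min exponent per shared prime: 17 = 17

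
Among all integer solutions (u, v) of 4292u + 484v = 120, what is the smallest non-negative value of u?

Reduce mod 484: 4292u ≡ 120 (mod 484). With g = gcd(4292, 484) = 4 dividing 120, divide through: 1073u ≡ 30 (mod 121).
Since gcd(1073, 121) = 1, u ≡ 30·(1073)⁻¹ ≡ 104 (mod 121). Smallest non-negative: 104.

104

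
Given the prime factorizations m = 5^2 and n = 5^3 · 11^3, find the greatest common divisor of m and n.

min exponent per shared prime: 5^2 = 25

25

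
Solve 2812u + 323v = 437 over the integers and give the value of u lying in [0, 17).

Reduce mod 323: 2812u ≡ 437 (mod 323). With g = gcd(2812, 323) = 19 dividing 437, divide through: 148u ≡ 23 (mod 17).
Since gcd(148, 17) = 1, u ≡ 23·(148)⁻¹ ≡ 9 (mod 17). Smallest non-negative: 9.

9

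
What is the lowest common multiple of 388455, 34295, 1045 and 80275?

388455 = 3 · 5 · 19 · 29 · 47; 34295 = 5 · 19³; 1045 = 5 · 11 · 19; 80275 = 5² · 13² · 19
lcm takes max exponent of each prime: 3 · 5² · 11 · 13² · 19³ · 29 · 47 = 1303458810225

1303458810225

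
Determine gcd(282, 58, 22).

2

gcd(282, 58): 282 = 4·58 + 50; 58 = 1·50 + 8; 50 = 6·8 + 2; 8 = 4·2 + 0 → 2
gcd(2, 22): 22 = 11·2 + 0 → 2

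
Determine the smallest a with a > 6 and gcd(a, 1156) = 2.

10

gcd(a, 1156) = 2 forces 2 | a; write a = 2s. Then gcd(2s, 2·578) = 2·gcd(s, 578), so need gcd(s, 578) = 1.
2s > 6 gives s ≥ 4. The least s ≥ 4 coprime to 578 is 5, so a = 2·5 = 10.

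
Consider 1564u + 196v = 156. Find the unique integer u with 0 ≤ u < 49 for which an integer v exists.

10

Euclid: 1564 = 7·196 + 192; 196 = 1·192 + 4; 192 = 48·4 + 0 → gcd = 4; 156 = 4·39.
Back-substitution yields 1564·(-1) + 196·(8) = 4, so one solution is u = -1·39 = -39, v = 8·39 = 312.
Solutions in u differ by 196/4 = 49; the one in [0, 49) is -39 mod 49 = 10.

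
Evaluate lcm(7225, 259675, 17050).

lcm(7225, 259675) = 7225·259675/gcd = 1876151875/425 = 4414475
lcm(4414475, 17050) = 4414475·17050/gcd = 75266798750/25 = 3010671950

3010671950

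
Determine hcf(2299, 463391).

19

2299 = 11² · 19
463391 = 19 · 29³
Common: 19 = 19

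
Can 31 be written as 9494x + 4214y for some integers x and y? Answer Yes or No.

gcd(9494, 4214): 9494 = 2·4214 + 1066; 4214 = 3·1066 + 1016; 1066 = 1·1016 + 50; 1016 = 20·50 + 16; 50 = 3·16 + 2; 16 = 8·2 + 0 → 2
2 does not divide 31, so a solution does not exist.

No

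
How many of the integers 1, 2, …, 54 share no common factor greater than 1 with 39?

39 = 3·13. Inclusion–exclusion on these primes:
54 − ⌊54/3⌋ − ⌊54/13⌋ + ⌊54/39⌋ = 33

33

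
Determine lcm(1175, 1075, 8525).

1175 = 5² · 47; 1075 = 5² · 43; 8525 = 5² · 11 · 31
lcm takes max exponent of each prime: 5² · 11 · 31 · 43 · 47 = 17229025

17229025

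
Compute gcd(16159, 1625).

13

Euclid: 16159 = 9·1625 + 1534; 1625 = 1·1534 + 91; 1534 = 16·91 + 78; 91 = 1·78 + 13; 78 = 6·13 + 0. Last nonzero remainder: 13.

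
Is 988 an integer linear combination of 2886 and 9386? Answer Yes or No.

Yes

By Bézout, 2886x − 9386y = 988 has integer solutions iff gcd(2886, 9386) | 988.
Euclid: 9386 = 3·2886 + 728; 2886 = 3·728 + 702; 728 = 1·702 + 26; 702 = 27·26 + 0. gcd = 26; 988 mod 26 = 0. Yes.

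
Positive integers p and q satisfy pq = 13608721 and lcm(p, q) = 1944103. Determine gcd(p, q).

gcd·lcm = product, so gcd = 13608721/1944103 = 7.

7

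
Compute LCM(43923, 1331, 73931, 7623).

43923 = 3 · 11⁴; 1331 = 11³; 73931 = 11² · 13 · 47; 7623 = 3² · 7 · 11²
lcm takes max exponent of each prime: 3² · 7 · 11⁴ · 13 · 47 = 563576013

563576013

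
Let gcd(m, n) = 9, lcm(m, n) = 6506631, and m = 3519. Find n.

16641

Using mn = gcd(m,n)·lcm(m,n) = 9·6506631 = 58559679, we get n = 58559679/3519 = 16641.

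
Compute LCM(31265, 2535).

gcd first: 31265 = 12·2535 + 845; 2535 = 3·845 + 0 → gcd = 845
lcm = 31265·2535/gcd = 79256775/845 = 93795

93795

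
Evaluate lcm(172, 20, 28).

lcm(172, 20) = 172·20/gcd = 3440/4 = 860
lcm(860, 28) = 860·28/gcd = 24080/4 = 6020

6020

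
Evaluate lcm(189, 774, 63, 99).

178794

189 = 3³ · 7; 774 = 2 · 3² · 43; 63 = 3² · 7; 99 = 3² · 11
lcm takes max exponent of each prime: 2 · 3³ · 7 · 11 · 43 = 178794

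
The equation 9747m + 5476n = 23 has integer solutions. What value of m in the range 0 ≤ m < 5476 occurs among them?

309

Euclid: 9747 = 1·5476 + 4271; 5476 = 1·4271 + 1205; 4271 = 3·1205 + 656; 1205 = 1·656 + 549; 656 = 1·549 + 107; 549 = 5·107 + 14; 107 = 7·14 + 9; 14 = 1·9 + 5; 9 = 1·5 + 4; 5 = 1·4 + 1; 4 = 4·1 + 0 → gcd = 1; 23 = 1·23.
Back-substitution yields 9747·(-1177) + 5476·(2095) = 1, so one solution is m = -1177·23 = -27071, n = 2095·23 = 48185.
Solutions in m differ by 5476/1 = 5476; the one in [0, 5476) is -27071 mod 5476 = 309.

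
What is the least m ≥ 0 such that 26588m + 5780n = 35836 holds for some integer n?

Euclid: 26588 = 4·5780 + 3468; 5780 = 1·3468 + 2312; 3468 = 1·2312 + 1156; 2312 = 2·1156 + 0 → gcd = 1156; 35836 = 1156·31.
Back-substitution yields 26588·(2) + 5780·(-9) = 1156, so one solution is m = 2·31 = 62, n = -9·31 = -279.
Solutions in m differ by 5780/1156 = 5; the one in [0, 5) is 62 mod 5 = 2.

2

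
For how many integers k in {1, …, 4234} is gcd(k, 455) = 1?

Prime factors of 455: 5, 7, 13. Count integers ≤ 4234 divisible by none of them.
By inclusion–exclusion: 4234 − ⌊4234/5⌋ − ⌊4234/7⌋ − ⌊4234/13⌋ + ⌊4234/35⌋ + ⌊4234/65⌋ + ⌊4234/91⌋ − ⌊4234/455⌋ = 2681.

2681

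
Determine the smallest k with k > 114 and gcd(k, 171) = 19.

171 = 19·9. Any k with gcd(k, 171) = 19 is a multiple of 19, say 19s, with s coprime to 9.
Need s > 114/19, so s ≥ 7. First s ≥ 7 with gcd(s, 9) = 1 is s = 7. Thus k = 19·7 = 133.

133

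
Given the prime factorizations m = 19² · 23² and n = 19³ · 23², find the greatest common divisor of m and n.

min exponent per shared prime: 19² · 23² = 190969

190969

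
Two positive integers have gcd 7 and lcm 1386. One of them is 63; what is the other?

p·q = gcd·lcm = 7·1386 = 9702, so q = 9702/63 = 154.

154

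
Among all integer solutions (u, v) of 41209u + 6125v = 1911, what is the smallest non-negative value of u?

54

Reduce mod 6125: 41209u ≡ 1911 (mod 6125). With g = gcd(41209, 6125) = 49 dividing 1911, divide through: 841u ≡ 39 (mod 125).
Since gcd(841, 125) = 1, u ≡ 39·(841)⁻¹ ≡ 54 (mod 125). Smallest non-negative: 54.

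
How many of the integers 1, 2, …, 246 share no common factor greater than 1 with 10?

Prime factors of 10: 2, 5. Count integers ≤ 246 divisible by none of them.
By inclusion–exclusion: 246 − ⌊246/2⌋ − ⌊246/5⌋ + ⌊246/10⌋ = 98.

98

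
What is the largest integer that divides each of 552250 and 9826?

Euclid: 552250 = 56·9826 + 1994; 9826 = 4·1994 + 1850; 1994 = 1·1850 + 144; 1850 = 12·144 + 122; 144 = 1·122 + 22; 122 = 5·22 + 12; 22 = 1·12 + 10; 12 = 1·10 + 2; 10 = 5·2 + 0. Last nonzero remainder: 2.

2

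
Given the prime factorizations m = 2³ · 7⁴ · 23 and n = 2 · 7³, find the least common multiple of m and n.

441784

max exponent per prime: 2³ · 7⁴ · 23 = 441784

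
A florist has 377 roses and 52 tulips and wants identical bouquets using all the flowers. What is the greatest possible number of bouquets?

Euclid: 377 = 7·52 + 13; 52 = 4·13 + 0. Last nonzero remainder: 13.

13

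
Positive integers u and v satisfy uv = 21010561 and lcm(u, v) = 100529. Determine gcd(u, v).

209

gcd·lcm = product, so gcd = 21010561/100529 = 209.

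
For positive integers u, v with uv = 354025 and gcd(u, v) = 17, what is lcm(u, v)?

20825

For any two positive integers, gcd × lcm equals their product. Hence lcm = 354025 / 17 = 20825.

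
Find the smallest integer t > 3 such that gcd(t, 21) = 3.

21 = 3·7. Any t with gcd(t, 21) = 3 is a multiple of 3, say 3s, with s coprime to 7.
Need s > 3/3, so s ≥ 2. First s ≥ 2 with gcd(s, 7) = 1 is s = 2. Thus t = 3·2 = 6.

6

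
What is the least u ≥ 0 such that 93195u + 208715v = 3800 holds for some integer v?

Reduce mod 208715: 93195u ≡ 3800 (mod 208715). With g = gcd(93195, 208715) = 95 dividing 3800, divide through: 981u ≡ 40 (mod 2197).
Since gcd(981, 2197) = 1, u ≡ 40·(981)⁻¹ ≡ 1402 (mod 2197). Smallest non-negative: 1402.

1402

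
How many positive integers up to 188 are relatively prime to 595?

Prime factors of 595: 5, 7, 17. Count integers ≤ 188 divisible by none of them.
By inclusion–exclusion: 188 − ⌊188/5⌋ − ⌊188/7⌋ − ⌊188/17⌋ + ⌊188/35⌋ + ⌊188/85⌋ + ⌊188/119⌋ − ⌊188/595⌋ = 122.

122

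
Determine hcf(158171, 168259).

13

158171 = 13 · 23³
168259 = 7 · 13 · 43²
Common: 13 = 13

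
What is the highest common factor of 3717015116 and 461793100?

Euclid: 3717015116 = 8·461793100 + 22670316; 461793100 = 20·22670316 + 8386780; 22670316 = 2·8386780 + 5896756; 8386780 = 1·5896756 + 2490024; 5896756 = 2·2490024 + 916708; 2490024 = 2·916708 + 656608; 916708 = 1·656608 + 260100; 656608 = 2·260100 + 136408; 260100 = 1·136408 + 123692; 136408 = 1·123692 + 12716; 123692 = 9·12716 + 9248; 12716 = 1·9248 + 3468; 9248 = 2·3468 + 2312; 3468 = 1·2312 + 1156; 2312 = 2·1156 + 0. Last nonzero remainder: 1156.

1156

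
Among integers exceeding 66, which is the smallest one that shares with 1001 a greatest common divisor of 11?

88

Multiples of 11 above 66: 11·7, 11·8, … . Need the cofactor coprime to 1001/11 = 91.
Checking s = 7, 8, … the first with gcd(s, 91) = 1 is s = 8, giving 88.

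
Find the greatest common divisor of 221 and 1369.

1

Euclid: 1369 = 6·221 + 43; 221 = 5·43 + 6; 43 = 7·6 + 1; 6 = 6·1 + 0. Last nonzero remainder: 1.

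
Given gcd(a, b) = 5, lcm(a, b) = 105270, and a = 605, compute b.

870

Using ab = gcd(a,b)·lcm(a,b) = 5·105270 = 526350, we get b = 526350/605 = 870.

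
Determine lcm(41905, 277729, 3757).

41905 = 5 · 17² · 29; 277729 = 17² · 31²; 3757 = 13 · 17²
lcm takes max exponent of each prime: 5 · 13 · 17² · 29 · 31² = 523519165

523519165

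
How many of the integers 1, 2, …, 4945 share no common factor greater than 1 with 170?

170 = 2·5·17. Inclusion–exclusion on these primes:
4945 − ⌊4945/2⌋ − ⌊4945/5⌋ − ⌊4945/17⌋ + ⌊4945/10⌋ + ⌊4945/34⌋ + ⌊4945/85⌋ − ⌊4945/170⌋ = 1862

1862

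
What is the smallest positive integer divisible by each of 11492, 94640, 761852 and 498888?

95581951920

lcm(11492, 94640) = 11492·94640/gcd = 1087602880/676 = 1608880
lcm(1608880, 761852) = 1608880·761852/gcd = 1225728445760/4732 = 259029680
lcm(259029680, 498888) = 259029680·498888/gcd = 129226798995840/1352 = 95581951920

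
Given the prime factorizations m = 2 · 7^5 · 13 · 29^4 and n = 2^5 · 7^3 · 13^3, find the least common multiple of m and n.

max exponent per prime: 2^5 · 7^5 · 13^3 · 29^4 = 835722754307168

835722754307168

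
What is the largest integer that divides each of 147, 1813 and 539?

gcd(147, 1813): 1813 = 12·147 + 49; 147 = 3·49 + 0 → 49
gcd(49, 539): 539 = 11·49 + 0 → 49

49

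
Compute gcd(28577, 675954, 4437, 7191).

gcd(28577, 675954): 675954 = 23·28577 + 18683; 28577 = 1·18683 + 9894; 18683 = 1·9894 + 8789; 9894 = 1·8789 + 1105; 8789 = 7·1105 + 1054; 1105 = 1·1054 + 51; 1054 = 20·51 + 34; 51 = 1·34 + 17; 34 = 2·17 + 0 → 17
gcd(17, 4437): 4437 = 261·17 + 0 → 17
gcd(17, 7191): 7191 = 423·17 + 0 → 17

17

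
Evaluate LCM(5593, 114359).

5593 = 7 · 17 · 47; 114359 = 7 · 17 · 31²
max exponents: 7 · 17 · 31² · 47 = 5374873

5374873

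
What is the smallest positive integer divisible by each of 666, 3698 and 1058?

lcm(666, 3698) = 666·3698/gcd = 2462868/2 = 1231434
lcm(1231434, 1058) = 1231434·1058/gcd = 1302857172/2 = 651428586

651428586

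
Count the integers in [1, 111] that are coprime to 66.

34

66 = 2·3·11. Inclusion–exclusion on these primes:
111 − ⌊111/2⌋ − ⌊111/3⌋ − ⌊111/11⌋ + ⌊111/6⌋ + ⌊111/22⌋ + ⌊111/33⌋ − ⌊111/66⌋ = 34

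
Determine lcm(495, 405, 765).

75735

495 = 3² · 5 · 11; 405 = 3⁴ · 5; 765 = 3² · 5 · 17
lcm takes max exponent of each prime: 3⁴ · 5 · 11 · 17 = 75735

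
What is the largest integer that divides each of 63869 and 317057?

63869 = 13 · 17³
317057 = 13 · 29³
Common: 13 = 13

13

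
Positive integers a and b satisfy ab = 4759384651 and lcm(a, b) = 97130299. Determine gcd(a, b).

From gcd × lcm = ab: gcd = 4759384651 / 97130299 = 49.

49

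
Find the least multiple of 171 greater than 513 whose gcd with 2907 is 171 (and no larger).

684

gcd(m, 2907) = 171 forces 171 | m; write m = 171s. Then gcd(171s, 171·17) = 171·gcd(s, 17), so need gcd(s, 17) = 1.
171s > 513 gives s ≥ 4. The least s ≥ 4 coprime to 17 is 4, so m = 171·4 = 684.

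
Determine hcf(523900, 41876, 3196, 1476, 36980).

4

gcd(523900, 41876): 523900 = 12·41876 + 21388; 41876 = 1·21388 + 20488; 21388 = 1·20488 + 900; 20488 = 22·900 + 688; 900 = 1·688 + 212; 688 = 3·212 + 52; 212 = 4·52 + 4; 52 = 13·4 + 0 → 4
gcd(4, 3196): 3196 = 799·4 + 0 → 4
gcd(4, 1476): 1476 = 369·4 + 0 → 4
gcd(4, 36980): 36980 = 9245·4 + 0 → 4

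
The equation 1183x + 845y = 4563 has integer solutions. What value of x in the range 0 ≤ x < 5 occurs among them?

1

Euclid: 1183 = 1·845 + 338; 845 = 2·338 + 169; 338 = 2·169 + 0 → gcd = 169; 4563 = 169·27.
Back-substitution yields 1183·(-2) + 845·(3) = 169, so one solution is x = -2·27 = -54, y = 3·27 = 81.
Solutions in x differ by 845/169 = 5; the one in [0, 5) is -54 mod 5 = 1.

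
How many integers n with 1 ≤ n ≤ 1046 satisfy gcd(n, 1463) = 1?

772

Prime factors of 1463: 7, 11, 19. Count integers ≤ 1046 divisible by none of them.
By inclusion–exclusion: 1046 − ⌊1046/7⌋ − ⌊1046/11⌋ − ⌊1046/19⌋ + ⌊1046/77⌋ + ⌊1046/133⌋ + ⌊1046/209⌋ − ⌊1046/1463⌋ = 772.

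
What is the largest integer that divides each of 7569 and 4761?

9

7569 = 3² · 29²
4761 = 3² · 23²
Common: 3² = 9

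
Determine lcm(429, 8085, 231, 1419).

lcm(429, 8085) = 429·8085/gcd = 3468465/33 = 105105
lcm(105105, 231) = 105105·231/gcd = 24279255/231 = 105105
lcm(105105, 1419) = 105105·1419/gcd = 149143995/33 = 4519515

4519515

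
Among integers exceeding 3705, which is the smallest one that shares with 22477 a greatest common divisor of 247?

3952

Multiples of 247 above 3705: 247·16, 247·17, … . Need the cofactor coprime to 22477/247 = 91.
Checking s = 16, 17, … the first with gcd(s, 91) = 1 is s = 16, giving 3952.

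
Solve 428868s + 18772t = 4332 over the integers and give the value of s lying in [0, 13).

5

Reduce mod 18772: 428868s ≡ 4332 (mod 18772). With g = gcd(428868, 18772) = 1444 dividing 4332, divide through: 297s ≡ 3 (mod 13).
Since gcd(297, 13) = 1, s ≡ 3·(297)⁻¹ ≡ 5 (mod 13). Smallest non-negative: 5.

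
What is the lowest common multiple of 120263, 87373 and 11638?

77742573194

lcm(120263, 87373) = 120263·87373/gcd = 10507739099/143 = 73480693
lcm(73480693, 11638) = 73480693·11638/gcd = 855168305134/11 = 77742573194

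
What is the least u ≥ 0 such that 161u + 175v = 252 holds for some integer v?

Euclid: 175 = 1·161 + 14; 161 = 11·14 + 7; 14 = 2·7 + 0 → gcd = 7; 252 = 7·36.
Back-substitution yields 161·(12) + 175·(-11) = 7, so one solution is u = 12·36 = 432, v = -11·36 = -396.
Solutions in u differ by 175/7 = 25; the one in [0, 25) is 432 mod 25 = 7.

7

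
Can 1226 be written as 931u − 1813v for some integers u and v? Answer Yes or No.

By Bézout, 931u − 1813v = 1226 has integer solutions iff gcd(931, 1813) | 1226.
Euclid: 1813 = 1·931 + 882; 931 = 1·882 + 49; 882 = 18·49 + 0. gcd = 49; 1226 mod 49 = 1. No.

No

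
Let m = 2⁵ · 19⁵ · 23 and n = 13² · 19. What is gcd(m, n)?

19

min exponent per shared prime: 19 = 19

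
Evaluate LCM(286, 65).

286 = 2 · 11 · 13; 65 = 5 · 13
max exponents: 2 · 5 · 11 · 13 = 1430

1430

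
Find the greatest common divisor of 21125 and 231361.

169

21125 = 5³ · 13²
231361 = 13² · 37²
Common: 13² = 169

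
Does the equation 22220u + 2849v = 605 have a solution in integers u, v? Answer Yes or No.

By Bézout, 22220u + 2849v = 605 has integer solutions iff gcd(22220, 2849) | 605.
Euclid: 22220 = 7·2849 + 2277; 2849 = 1·2277 + 572; 2277 = 3·572 + 561; 572 = 1·561 + 11; 561 = 51·11 + 0. gcd = 11; 605 mod 11 = 0. Yes.

Yes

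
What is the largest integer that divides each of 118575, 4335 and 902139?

118575 = 3² · 5² · 17 · 31; 4335 = 3 · 5 · 17²; 902139 = 3 · 7² · 17 · 19²
gcd takes min exponent of each prime: 3 · 17 = 51

51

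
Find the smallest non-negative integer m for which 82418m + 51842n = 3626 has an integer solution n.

385

Reduce mod 51842: 82418m ≡ 3626 (mod 51842). With g = gcd(82418, 51842) = 98 dividing 3626, divide through: 841m ≡ 37 (mod 529).
Since gcd(841, 529) = 1, m ≡ 37·(841)⁻¹ ≡ 385 (mod 529). Smallest non-negative: 385.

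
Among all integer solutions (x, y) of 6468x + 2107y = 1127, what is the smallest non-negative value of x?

gcd(6468, 2107) = 49 (Euclid: 6468 = 3·2107 + 147; 2107 = 14·147 + 49; 147 = 3·49 + 0), and 49 | 1127.
Extended Euclid: 6468·(-14) + 2107·(43) = 49. Scale by 23: x₀ = -322.
General solution x = x₀ + 43t; reducing mod 43 gives x = 22 (and y = -67).

22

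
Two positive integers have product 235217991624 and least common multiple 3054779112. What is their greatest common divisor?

gcd·lcm = product, so gcd = 235217991624/3054779112 = 77.

77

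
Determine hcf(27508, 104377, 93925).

13

gcd(27508, 104377): 104377 = 3·27508 + 21853; 27508 = 1·21853 + 5655; 21853 = 3·5655 + 4888; 5655 = 1·4888 + 767; 4888 = 6·767 + 286; 767 = 2·286 + 195; 286 = 1·195 + 91; 195 = 2·91 + 13; 91 = 7·13 + 0 → 13
gcd(13, 93925): 93925 = 7225·13 + 0 → 13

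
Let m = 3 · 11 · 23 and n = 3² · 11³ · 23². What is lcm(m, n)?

max exponent per prime: 3² · 11³ · 23² = 6336891

6336891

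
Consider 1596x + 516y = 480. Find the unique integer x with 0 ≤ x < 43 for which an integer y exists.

Euclid: 1596 = 3·516 + 48; 516 = 10·48 + 36; 48 = 1·36 + 12; 36 = 3·12 + 0 → gcd = 12; 480 = 12·40.
Back-substitution yields 1596·(11) + 516·(-34) = 12, so one solution is x = 11·40 = 440, y = -34·40 = -1360.
Solutions in x differ by 516/12 = 43; the one in [0, 43) is 440 mod 43 = 10.

10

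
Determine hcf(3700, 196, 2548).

4

gcd(3700, 196): 3700 = 18·196 + 172; 196 = 1·172 + 24; 172 = 7·24 + 4; 24 = 6·4 + 0 → 4
gcd(4, 2548): 2548 = 637·4 + 0 → 4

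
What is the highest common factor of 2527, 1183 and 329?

2527 = 7 · 19²; 1183 = 7 · 13²; 329 = 7 · 47
gcd takes min exponent of each prime: 7 = 7

7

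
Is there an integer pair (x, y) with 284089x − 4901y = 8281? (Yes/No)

Yes

By Bézout, 284089x − 4901y = 8281 has integer solutions iff gcd(284089, 4901) | 8281.
Euclid: 284089 = 57·4901 + 4732; 4901 = 1·4732 + 169; 4732 = 28·169 + 0. gcd = 169; 8281 mod 169 = 0. Yes.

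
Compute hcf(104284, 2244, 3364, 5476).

gcd(104284, 2244): 104284 = 46·2244 + 1060; 2244 = 2·1060 + 124; 1060 = 8·124 + 68; 124 = 1·68 + 56; 68 = 1·56 + 12; 56 = 4·12 + 8; 12 = 1·8 + 4; 8 = 2·4 + 0 → 4
gcd(4, 3364): 3364 = 841·4 + 0 → 4
gcd(4, 5476): 5476 = 1369·4 + 0 → 4

4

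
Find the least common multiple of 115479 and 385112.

115479 = 3³ · 7 · 13 · 47; 385112 = 2³ · 7 · 13 · 23²
max exponents: 2³ · 3³ · 7 · 13 · 23² · 47 = 488707128

488707128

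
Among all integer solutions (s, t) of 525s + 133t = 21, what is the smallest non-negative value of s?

gcd(525, 133) = 7 (Euclid: 525 = 3·133 + 126; 133 = 1·126 + 7; 126 = 18·7 + 0), and 7 | 21.
Extended Euclid: 525·(-1) + 133·(4) = 7. Scale by 3: s₀ = -3.
General solution s = s₀ + 19k; reducing mod 19 gives s = 16 (and t = -63).

16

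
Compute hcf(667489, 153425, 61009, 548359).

gcd(667489, 153425): 667489 = 4·153425 + 53789; 153425 = 2·53789 + 45847; 53789 = 1·45847 + 7942; 45847 = 5·7942 + 6137; 7942 = 1·6137 + 1805; 6137 = 3·1805 + 722; 1805 = 2·722 + 361; 722 = 2·361 + 0 → 361
gcd(361, 61009): 61009 = 169·361 + 0 → 361
gcd(361, 548359): 548359 = 1519·361 + 0 → 361

361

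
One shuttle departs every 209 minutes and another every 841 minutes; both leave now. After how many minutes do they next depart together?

175769

gcd first: 841 = 4·209 + 5; 209 = 41·5 + 4; 5 = 1·4 + 1; 4 = 4·1 + 0 → gcd = 1
lcm = 209·841/gcd = 175769/1 = 175769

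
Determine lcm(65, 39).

65 = 5 · 13; 39 = 3 · 13
max exponents: 3 · 5 · 13 = 195

195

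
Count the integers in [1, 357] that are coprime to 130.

Prime factors of 130: 2, 5, 13. Count integers ≤ 357 divisible by none of them.
By inclusion–exclusion: 357 − ⌊357/2⌋ − ⌊357/5⌋ − ⌊357/13⌋ + ⌊357/10⌋ + ⌊357/26⌋ + ⌊357/65⌋ − ⌊357/130⌋ = 132.

132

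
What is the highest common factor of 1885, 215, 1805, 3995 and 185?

5

gcd(1885, 215): 1885 = 8·215 + 165; 215 = 1·165 + 50; 165 = 3·50 + 15; 50 = 3·15 + 5; 15 = 3·5 + 0 → 5
gcd(5, 1805): 1805 = 361·5 + 0 → 5
gcd(5, 3995): 3995 = 799·5 + 0 → 5
gcd(5, 185): 185 = 37·5 + 0 → 5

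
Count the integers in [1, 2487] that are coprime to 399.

399 = 3·7·19. Inclusion–exclusion on these primes:
2487 − ⌊2487/3⌋ − ⌊2487/7⌋ − ⌊2487/19⌋ + ⌊2487/21⌋ + ⌊2487/57⌋ + ⌊2487/133⌋ − ⌊2487/399⌋ = 1346

1346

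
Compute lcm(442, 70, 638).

4934930

442 = 2 · 13 · 17; 70 = 2 · 5 · 7; 638 = 2 · 11 · 29
lcm takes max exponent of each prime: 2 · 5 · 7 · 11 · 13 · 17 · 29 = 4934930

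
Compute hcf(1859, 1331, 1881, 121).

gcd(1859, 1331): 1859 = 1·1331 + 528; 1331 = 2·528 + 275; 528 = 1·275 + 253; 275 = 1·253 + 22; 253 = 11·22 + 11; 22 = 2·11 + 0 → 11
gcd(11, 1881): 1881 = 171·11 + 0 → 11
gcd(11, 121): 121 = 11·11 + 0 → 11

11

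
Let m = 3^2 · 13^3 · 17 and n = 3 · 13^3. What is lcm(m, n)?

max exponent per prime: 3^2 · 13^3 · 17 = 336141

336141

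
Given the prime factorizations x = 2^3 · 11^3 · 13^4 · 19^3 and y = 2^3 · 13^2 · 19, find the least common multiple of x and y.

2085942124552

max exponent per prime: 2^3 · 11^3 · 13^4 · 19^3 = 2085942124552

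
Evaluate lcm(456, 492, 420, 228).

654360

lcm(456, 492) = 456·492/gcd = 224352/12 = 18696
lcm(18696, 420) = 18696·420/gcd = 7852320/12 = 654360
lcm(654360, 228) = 654360·228/gcd = 149194080/228 = 654360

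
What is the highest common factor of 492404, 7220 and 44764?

1444

gcd(492404, 7220): 492404 = 68·7220 + 1444; 7220 = 5·1444 + 0 → 1444
gcd(1444, 44764): 44764 = 31·1444 + 0 → 1444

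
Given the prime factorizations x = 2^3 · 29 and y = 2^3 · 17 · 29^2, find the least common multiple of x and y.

114376

max exponent per prime: 2^3 · 17 · 29^2 = 114376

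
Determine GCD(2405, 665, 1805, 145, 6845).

gcd(2405, 665): 2405 = 3·665 + 410; 665 = 1·410 + 255; 410 = 1·255 + 155; 255 = 1·155 + 100; 155 = 1·100 + 55; 100 = 1·55 + 45; 55 = 1·45 + 10; 45 = 4·10 + 5; 10 = 2·5 + 0 → 5
gcd(5, 1805): 1805 = 361·5 + 0 → 5
gcd(5, 145): 145 = 29·5 + 0 → 5
gcd(5, 6845): 6845 = 1369·5 + 0 → 5

5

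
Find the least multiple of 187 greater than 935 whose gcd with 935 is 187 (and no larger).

gcd(a, 935) = 187 forces 187 | a; write a = 187s. Then gcd(187s, 187·5) = 187·gcd(s, 5), so need gcd(s, 5) = 1.
187s > 935 gives s ≥ 6. The least s ≥ 6 coprime to 5 is 6, so a = 187·6 = 1122.

1122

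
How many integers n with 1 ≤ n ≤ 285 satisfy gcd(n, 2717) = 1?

227

Prime factors of 2717: 11, 13, 19. Count integers ≤ 285 divisible by none of them.
By inclusion–exclusion: 285 − ⌊285/11⌋ − ⌊285/13⌋ − ⌊285/19⌋ + ⌊285/143⌋ + ⌊285/209⌋ + ⌊285/247⌋ − ⌊285/2717⌋ = 227.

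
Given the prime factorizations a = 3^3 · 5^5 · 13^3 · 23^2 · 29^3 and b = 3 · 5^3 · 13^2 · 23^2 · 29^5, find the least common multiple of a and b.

2011358588574684375

max exponent per prime: 3^3 · 5^5 · 13^3 · 23^2 · 29^5 = 2011358588574684375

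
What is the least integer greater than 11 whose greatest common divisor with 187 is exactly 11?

187 = 11·17. Any x with gcd(x, 187) = 11 is a multiple of 11, say 11s, with s coprime to 17.
Need s > 11/11, so s ≥ 2. First s ≥ 2 with gcd(s, 17) = 1 is s = 2. Thus x = 11·2 = 22.

22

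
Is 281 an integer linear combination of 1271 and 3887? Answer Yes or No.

gcd(1271, 3887): 3887 = 3·1271 + 74; 1271 = 17·74 + 13; 74 = 5·13 + 9; 13 = 1·9 + 4; 9 = 2·4 + 1; 4 = 4·1 + 0 → 1
1 divides 281, so a solution exists.

Yes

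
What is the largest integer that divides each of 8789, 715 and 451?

11

8789 = 11 · 17 · 47; 715 = 5 · 11 · 13; 451 = 11 · 41
gcd takes min exponent of each prime: 11 = 11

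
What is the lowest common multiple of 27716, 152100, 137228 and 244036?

lcm(27716, 152100) = 27716·152100/gcd = 4215603600/676 = 6236100
lcm(6236100, 137228) = 6236100·137228/gcd = 855767530800/676 = 1265928300
lcm(1265928300, 244036) = 1265928300·244036/gcd = 308932078618800/676 = 457000116300

457000116300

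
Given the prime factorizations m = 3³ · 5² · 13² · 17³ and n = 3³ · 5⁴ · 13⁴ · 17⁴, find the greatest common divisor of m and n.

min exponent per shared prime: 3³ · 5² · 13² · 17³ = 560450475

560450475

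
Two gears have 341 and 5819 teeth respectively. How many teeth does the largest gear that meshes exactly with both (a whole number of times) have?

Euclid: 5819 = 17·341 + 22; 341 = 15·22 + 11; 22 = 2·11 + 0. Last nonzero remainder: 11.

11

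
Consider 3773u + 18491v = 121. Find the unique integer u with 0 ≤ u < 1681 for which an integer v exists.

Euclid: 18491 = 4·3773 + 3399; 3773 = 1·3399 + 374; 3399 = 9·374 + 33; 374 = 11·33 + 11; 33 = 3·11 + 0 → gcd = 11; 121 = 11·11.
Back-substitution yields 3773·(544) + 18491·(-111) = 11, so one solution is u = 544·11 = 5984, v = -111·11 = -1221.
Solutions in u differ by 18491/11 = 1681; the one in [0, 1681) is 5984 mod 1681 = 941.

941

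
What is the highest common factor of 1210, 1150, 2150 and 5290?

10

gcd(1210, 1150): 1210 = 1·1150 + 60; 1150 = 19·60 + 10; 60 = 6·10 + 0 → 10
gcd(10, 2150): 2150 = 215·10 + 0 → 10
gcd(10, 5290): 5290 = 529·10 + 0 → 10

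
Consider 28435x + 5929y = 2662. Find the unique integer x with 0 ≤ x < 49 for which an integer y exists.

gcd(28435, 5929) = 121 (Euclid: 28435 = 4·5929 + 4719; 5929 = 1·4719 + 1210; 4719 = 3·1210 + 1089; 1210 = 1·1089 + 121; 1089 = 9·121 + 0), and 121 | 2662.
Extended Euclid: 28435·(-5) + 5929·(24) = 121. Scale by 22: x₀ = -110.
General solution x = x₀ + 49t; reducing mod 49 gives x = 37 (and y = -177).

37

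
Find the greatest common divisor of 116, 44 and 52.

4

116 = 2² · 29; 44 = 2² · 11; 52 = 2² · 13
gcd takes min exponent of each prime: 2² = 4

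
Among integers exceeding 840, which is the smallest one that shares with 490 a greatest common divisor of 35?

875

490 = 35·14. Any m with gcd(m, 490) = 35 is a multiple of 35, say 35s, with s coprime to 14.
Need s > 840/35, so s ≥ 25. First s ≥ 25 with gcd(s, 14) = 1 is s = 25. Thus m = 35·25 = 875.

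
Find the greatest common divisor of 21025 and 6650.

21025 = 5² · 29²
6650 = 2 · 5² · 7 · 19
Common: 5² = 25

25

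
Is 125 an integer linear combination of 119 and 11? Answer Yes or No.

By Bézout, 119u + 11v = 125 has integer solutions iff gcd(119, 11) | 125.
Euclid: 119 = 10·11 + 9; 11 = 1·9 + 2; 9 = 4·2 + 1; 2 = 2·1 + 0. gcd = 1; 125 mod 1 = 0. Yes.

Yes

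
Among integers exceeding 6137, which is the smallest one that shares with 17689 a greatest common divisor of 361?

Multiples of 361 above 6137: 361·18, 361·19, … . Need the cofactor coprime to 17689/361 = 49.
Checking s = 18, 19, … the first with gcd(s, 49) = 1 is s = 18, giving 6498.

6498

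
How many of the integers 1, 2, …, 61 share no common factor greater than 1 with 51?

51 = 3·17. Inclusion–exclusion on these primes:
61 − ⌊61/3⌋ − ⌊61/17⌋ + ⌊61/51⌋ = 39

39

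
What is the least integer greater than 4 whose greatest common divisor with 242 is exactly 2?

6

Multiples of 2 above 4: 2·3, 2·4, … . Need the cofactor coprime to 242/2 = 121.
Checking s = 3, 4, … the first with gcd(s, 121) = 1 is s = 3, giving 6.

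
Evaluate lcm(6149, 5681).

2687113

gcd first: 6149 = 1·5681 + 468; 5681 = 12·468 + 65; 468 = 7·65 + 13; 65 = 5·13 + 0 → gcd = 13
lcm = 6149·5681/gcd = 34932469/13 = 2687113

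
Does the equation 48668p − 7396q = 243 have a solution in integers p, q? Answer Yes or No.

gcd(48668, 7396): 48668 = 6·7396 + 4292; 7396 = 1·4292 + 3104; 4292 = 1·3104 + 1188; 3104 = 2·1188 + 728; 1188 = 1·728 + 460; 728 = 1·460 + 268; 460 = 1·268 + 192; 268 = 1·192 + 76; 192 = 2·76 + 40; 76 = 1·40 + 36; 40 = 1·36 + 4; 36 = 9·4 + 0 → 4
4 does not divide 243, so a solution does not exist.

No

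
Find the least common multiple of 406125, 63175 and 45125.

406125 = 3² · 5³ · 19²; 63175 = 5² · 7 · 19²; 45125 = 5³ · 19²
lcm takes max exponent of each prime: 3² · 5³ · 7 · 19² = 2842875

2842875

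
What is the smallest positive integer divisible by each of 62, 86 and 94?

62 = 2 · 31; 86 = 2 · 43; 94 = 2 · 47
lcm takes max exponent of each prime: 2 · 31 · 43 · 47 = 125302

125302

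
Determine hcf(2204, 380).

76

Euclid: 2204 = 5·380 + 304; 380 = 1·304 + 76; 304 = 4·76 + 0. Last nonzero remainder: 76.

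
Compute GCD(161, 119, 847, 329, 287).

161 = 7 · 23; 119 = 7 · 17; 847 = 7 · 11²; 329 = 7 · 47; 287 = 7 · 41
gcd takes min exponent of each prime: 7 = 7

7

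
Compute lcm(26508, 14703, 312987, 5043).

lcm(26508, 14703) = 26508·14703/gcd = 389747124/3 = 129915708
lcm(129915708, 312987) = 129915708·312987/gcd = 40661927699796/3 = 13553975899932
lcm(13553975899932, 5043) = 13553975899932·5043/gcd = 68352700463357076/3 = 22784233487785692

22784233487785692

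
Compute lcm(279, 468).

14508

gcd first: 468 = 1·279 + 189; 279 = 1·189 + 90; 189 = 2·90 + 9; 90 = 10·9 + 0 → gcd = 9
lcm = 279·468/gcd = 130572/9 = 14508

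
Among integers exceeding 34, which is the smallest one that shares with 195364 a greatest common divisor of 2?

Multiples of 2 above 34: 2·18, 2·19, … . Need the cofactor coprime to 195364/2 = 97682.
Checking s = 18, 19, … the first with gcd(s, 97682) = 1 is s = 19, giving 38.

38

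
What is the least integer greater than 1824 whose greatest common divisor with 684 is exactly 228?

2280

Multiples of 228 above 1824: 228·9, 228·10, … . Need the cofactor coprime to 684/228 = 3.
Checking s = 9, 10, … the first with gcd(s, 3) = 1 is s = 10, giving 2280.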